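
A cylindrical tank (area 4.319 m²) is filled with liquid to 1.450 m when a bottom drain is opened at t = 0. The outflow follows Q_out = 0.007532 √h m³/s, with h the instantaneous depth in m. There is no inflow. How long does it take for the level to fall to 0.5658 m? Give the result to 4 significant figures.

518.3 s

A dh/dt = −Q_out = −0.007532 √h.
∫ h^(−1/2) dh = −(0.007532/A) ∫ dt, giving 2√h = 2√h₀ − (0.007532/A) t.
t = 2A(√h₀ − √h)/0.007532 = 2·4.319·(√1.450 − √0.5658)/0.007532
  = 8.63800 × (1.20416 − 0.752197) / 0.007532 = 518.329 s.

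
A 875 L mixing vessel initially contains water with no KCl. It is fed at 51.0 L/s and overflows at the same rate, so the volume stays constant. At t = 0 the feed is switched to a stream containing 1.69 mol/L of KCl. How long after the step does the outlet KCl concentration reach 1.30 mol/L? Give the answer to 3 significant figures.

Unsteady species balance (constant V, well mixed): V dC/dt = Q(C_in − C), so τ = V/Q = 17.157 s.
C(t) = C_in + (C₀ − C_in) e^(−t/τ). Set C = 1.30 and solve for t:
e^(−t/τ) = (C − C_in)/(C₀ − C_in) = (1.30 − 1.69)/(0 − 1.69) = 0.23077
t = −τ ln(…) = 17.157 × 1.4663 = 25.158 s.

25.2 s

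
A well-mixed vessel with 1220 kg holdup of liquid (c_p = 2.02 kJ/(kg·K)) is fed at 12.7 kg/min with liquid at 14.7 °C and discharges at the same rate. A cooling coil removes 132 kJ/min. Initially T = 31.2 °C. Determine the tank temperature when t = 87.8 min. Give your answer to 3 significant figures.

Unsteady energy balance on the tank contents: M c_p dT/dt = ṁ c_p (T_in − T) − 132.
τ = M/ṁ = 96.063 min; T_ss = T_in − Q̇/(ṁ c_p) = 14.7 − 132/(12.7·2.02) = 9.5546 °C.
Solution: T(t) = T_ss + (T₀ − T_ss) e^(−t/τ).
T(87.8) = 9.5546 + (21.645)·e^(−87.8/96.063) = 9.5546 + (21.645)·0.40092 = 18.233 °C.

18.2 °C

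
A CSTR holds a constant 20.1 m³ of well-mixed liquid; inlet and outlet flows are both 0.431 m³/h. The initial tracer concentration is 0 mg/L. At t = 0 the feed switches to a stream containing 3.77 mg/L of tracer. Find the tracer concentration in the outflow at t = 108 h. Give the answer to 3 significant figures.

3.40 mg/L

Unsteady species balance (constant V, well mixed): V dC/dt = Q(C_in − C).
So dC/dt = (C_in − C)/τ with τ = V/Q = 20.1/0.431 = 46.636 h.
C approaches C_in exponentially: C(t) = C_in + (C₀ − C_in) e^(−t/τ).
C(108) = 3.77 + (0 − 3.77)·e^(−108/46.636) = 3.77 + (-3.7700)·0.098685 = 3.3980 mg/L.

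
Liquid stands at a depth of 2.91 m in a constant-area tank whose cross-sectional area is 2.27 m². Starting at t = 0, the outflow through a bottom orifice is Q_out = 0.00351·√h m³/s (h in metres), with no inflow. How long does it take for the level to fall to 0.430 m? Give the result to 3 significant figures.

A dh/dt = −Q_out = −0.00351 √h.
∫ h^(−1/2) dh = −(0.00351/A) ∫ dt, giving 2√h = 2√h₀ − (0.00351/A) t.
t = 2A(√h₀ − √h)/0.00351 = 2·2.27·(√2.91 − √0.430)/0.00351
  = 4.5400 × (1.7059 − 0.65574) / 0.00351 = 1358.3 s.

1360 s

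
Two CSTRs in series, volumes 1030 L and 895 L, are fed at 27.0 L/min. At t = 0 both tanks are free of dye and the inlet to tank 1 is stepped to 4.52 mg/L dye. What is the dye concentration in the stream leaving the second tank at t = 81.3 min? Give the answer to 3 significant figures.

3.01 mg/L

Time constants: τᵢ = Vᵢ/Q for each well-mixed tank.
τ₁ = 1030/27.0 = 38.148 min; τ₂ = 895/27.0 = 33.148 min.
Tank 1: C₁ = C_in(1 − e^(−t/τ₁)). Tank 2 (τ₁ ≠ τ₂): C₂ = C_in[1 − (τ₁ e^(−t/τ₁) − τ₂ e^(−t/τ₂))/(τ₁ − τ₂)].
At t = 81.3: e^(−t/τ₁) = 0.11870, e^(−t/τ₂) = 0.086067.
C₂ = 4.52·[1 − (38.148·0.11870 − 33.148·0.086067)/(5.0000)] = 4.52·0.66497 = 3.0056 mg/L.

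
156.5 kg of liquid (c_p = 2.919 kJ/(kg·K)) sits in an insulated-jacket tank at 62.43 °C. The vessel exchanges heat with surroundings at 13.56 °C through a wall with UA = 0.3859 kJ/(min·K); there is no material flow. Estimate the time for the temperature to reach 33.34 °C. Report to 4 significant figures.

1071 min

M c_p dT/dt = −UA(T − T_amb).
τ = M c_p/UA = 1183.79 min; T_ss = T_amb = 13.5600 °C.
T(t) = T_ss + (T₀ − T_ss)e^(−t/τ); set T = 33.34:
t = −τ ln[(T − T_ss)/(T₀ − T_ss)] = −1183.79 · ln(0.404747) = 1070.73 min.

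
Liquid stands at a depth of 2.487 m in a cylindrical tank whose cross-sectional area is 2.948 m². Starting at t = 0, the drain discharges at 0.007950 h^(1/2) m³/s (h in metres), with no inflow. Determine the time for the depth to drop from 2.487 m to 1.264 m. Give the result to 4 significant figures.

Mass balance (ρ constant): A dh/dt = −0.007950 √h.
∫ h^(−1/2) dh = −(0.007950/A) ∫ dt, giving 2√h = 2√h₀ − (0.007950/A) t.
t = 2A(√h₀ − √h)/0.007950 = 2·2.948·(√2.487 − √1.264)/0.007950
  = 5.89600 × (1.57702 − 1.12428) / 0.007950 = 335.772 s.

335.8 s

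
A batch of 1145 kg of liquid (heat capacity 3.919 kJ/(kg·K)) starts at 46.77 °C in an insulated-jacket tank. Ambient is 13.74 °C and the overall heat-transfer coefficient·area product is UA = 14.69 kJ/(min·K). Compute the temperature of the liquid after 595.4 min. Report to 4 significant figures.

18.44 °C

M c_p dT/dt = −UA(T − T_amb).
dT/dt = (T_ss − T)/τ with T_ss = T_amb = 13.7400 °C, τ = M c_p/UA = 1145·3.919/14.69 = 305.463 min.
Solution: T(t) = T_ss + (T₀ − T_ss) e^(−t/τ).
T(595.4) = 13.7400 + (33.0300)·0.142392 = 18.4432 °C.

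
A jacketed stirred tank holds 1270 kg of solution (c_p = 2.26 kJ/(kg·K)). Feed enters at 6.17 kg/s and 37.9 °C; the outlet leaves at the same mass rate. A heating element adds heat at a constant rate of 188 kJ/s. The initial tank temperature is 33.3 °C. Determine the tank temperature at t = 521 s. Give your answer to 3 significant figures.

49.9 °C

M c_p dT/dt = ṁ c_p (T_in − T) + Q̇.
Rearrange: dT/dt = (T_ss − T)/τ with τ = M/ṁ = 205.83 s and T_ss = T_in + Q̇/(ṁ c_p) = 51.382 °C.
Integrating: T(t) = T_ss + (T₀ − T_ss) e^(−t/τ).
T(521) = 51.382 + (-18.082)·e^(−521/205.83) = 51.382 + (-18.082)·0.079567 = 49.944 °C.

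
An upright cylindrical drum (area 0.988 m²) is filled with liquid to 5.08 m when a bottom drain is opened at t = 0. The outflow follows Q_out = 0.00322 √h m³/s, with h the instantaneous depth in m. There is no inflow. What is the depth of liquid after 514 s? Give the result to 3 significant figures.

2.01 m

Unsteady balance on liquid volume: A dh/dt = −0.00322 √h.
Separate and integrate: 2(√h − √h₀) = −(0.00322/A) t.
√h = √5.08 − 0.00322·514/(2·0.988) = 2.2539 − 0.83759 = 1.4163.
h = 1.4163² = 2.0059 m.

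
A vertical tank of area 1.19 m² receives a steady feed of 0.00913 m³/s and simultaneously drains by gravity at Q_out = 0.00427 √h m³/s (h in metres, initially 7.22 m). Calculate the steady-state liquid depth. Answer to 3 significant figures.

4.57 m

Level balance: A dh/dt = 0.00913 − 0.00427 √h. Setting dh/dt = 0:
Q_in = 0.00427 √h_ss ⇒ √h_ss = 0.00913/0.00427 = 2.1382.
h_ss = 2.1382² = 4.5718 m. (Since h₀ = 7.22 m > h_ss, the level will fall toward this value.)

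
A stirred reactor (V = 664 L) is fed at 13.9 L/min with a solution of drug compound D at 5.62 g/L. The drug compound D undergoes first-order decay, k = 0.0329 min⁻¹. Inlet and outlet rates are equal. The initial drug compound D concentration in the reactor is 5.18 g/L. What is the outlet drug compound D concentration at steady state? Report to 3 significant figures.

2.19 g/L

Accumulation = in − out − consumed: V dC/dt = Q C_in − Q C − k V C.
At steady state: 0 = Q C_in − (Q + kV) C_ss, so C_ss = Q C_in/(Q + kV).
C_ss = 13.9·5.62/(13.9 + 0.0329·664) = 78.118/35.746 = 2.1854 g/L.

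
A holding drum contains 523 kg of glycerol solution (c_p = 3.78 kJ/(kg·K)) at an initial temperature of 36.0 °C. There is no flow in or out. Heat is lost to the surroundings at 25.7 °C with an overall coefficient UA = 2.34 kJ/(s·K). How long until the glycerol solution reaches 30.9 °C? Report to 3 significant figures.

Lumped-capacitance energy balance: M c_p dT/dt = UA(T_amb − T).
τ = M c_p/UA = 844.85 s; T_ss = T_amb = 25.700 °C.
T(t) = T_ss + (T₀ − T_ss)e^(−t/τ); set T = 30.9:
t = −τ ln[(T − T_ss)/(T₀ − T_ss)] = −844.85 · ln(0.50485) = 577.44 s.

577 s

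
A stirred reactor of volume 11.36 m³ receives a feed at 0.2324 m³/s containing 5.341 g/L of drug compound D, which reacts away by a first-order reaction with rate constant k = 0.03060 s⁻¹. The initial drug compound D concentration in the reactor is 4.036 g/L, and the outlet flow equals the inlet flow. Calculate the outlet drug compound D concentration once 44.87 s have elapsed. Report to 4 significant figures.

Accumulation = in − out − consumed: V dC/dt = Q C_in − Q C − k V C.
dC/dt = (Q/V) C_in − (Q/V + k) C; effective rate a = Q/V + k = 0.0204577 + 0.03060 = 0.0510577 s⁻¹.
C_ss = Q C_in/(Q + kV) = 2.14002 g/L; C(t) = C_ss + (C₀ − C_ss) e^(−a t).
C(44.87) = 2.14002 + (1.89598)·e^(−0.0510577·44.87) = 2.14002 + (1.89598)·0.101169 = 2.33184 g/L.

2.332 g/L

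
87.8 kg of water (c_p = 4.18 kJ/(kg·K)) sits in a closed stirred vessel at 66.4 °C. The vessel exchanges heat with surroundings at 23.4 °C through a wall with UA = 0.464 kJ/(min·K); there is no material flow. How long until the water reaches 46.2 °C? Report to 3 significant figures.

502 min

Lumped-capacitance energy balance: M c_p dT/dt = UA(T_amb − T).
τ = M c_p/UA = 790.96 min; T_ss = T_amb = 23.400 °C.
T(t) = T_ss + (T₀ − T_ss)e^(−t/τ); set T = 46.2:
t = −τ ln[(T − T_ss)/(T₀ − T_ss)] = −790.96 · ln(0.53023) = 501.81 min.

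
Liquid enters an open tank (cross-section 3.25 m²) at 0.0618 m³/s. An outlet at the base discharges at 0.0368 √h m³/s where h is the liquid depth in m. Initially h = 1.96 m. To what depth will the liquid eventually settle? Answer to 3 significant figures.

A dh/dt = Q_in − 0.0368 √h. Steady state requires inflow = outflow:
Q_in = 0.0368 √h_ss ⇒ √h_ss = 0.0618/0.0368 = 1.6793.
h_ss = 1.6793² = 2.8202 m. (Since h₀ = 1.96 m < h_ss, the level will rise toward this value.)

2.82 m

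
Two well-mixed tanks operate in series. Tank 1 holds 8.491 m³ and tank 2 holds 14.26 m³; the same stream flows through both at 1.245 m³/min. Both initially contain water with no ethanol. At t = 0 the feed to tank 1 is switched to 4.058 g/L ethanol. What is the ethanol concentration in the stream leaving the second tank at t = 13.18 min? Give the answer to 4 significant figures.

Time constants: τᵢ = Vᵢ/Q for each well-mixed tank.
τ₁ = 8.491/1.245 = 6.82008 min; τ₂ = 14.26/1.245 = 11.4538 min.
Tank 1: C₁ = C_in(1 − e^(−t/τ₁)). Tank 2 (τ₁ ≠ τ₂): C₂ = C_in[1 − (τ₁ e^(−t/τ₁) − τ₂ e^(−t/τ₂))/(τ₁ − τ₂)].
At t = 13.18: e^(−t/τ₁) = 0.144782, e^(−t/τ₂) = 0.316413.
C₂ = 4.058·[1 − (6.82008·0.144782 − 11.4538·0.316413)/(-4.63373)] = 4.058·0.430975 = 1.74890 g/L.

1.749 g/L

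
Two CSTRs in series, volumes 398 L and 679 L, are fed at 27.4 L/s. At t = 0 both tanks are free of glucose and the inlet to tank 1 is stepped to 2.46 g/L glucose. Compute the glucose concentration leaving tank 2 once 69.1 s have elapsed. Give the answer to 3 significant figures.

2.12 g/L

Each tank obeys Vᵢ dCᵢ/dt = Q(Cᵢ₋₁ − Cᵢ), so τᵢ = Vᵢ/Q.
τ₁ = 398/27.4 = 14.526 s; τ₂ = 679/27.4 = 24.781 s.
Solving the cascade with C₁(0)=C₂(0)=0 gives C₂(t) = C_in[1 − (τ₁ e^(−t/τ₁) − τ₂ e^(−t/τ₂))/(τ₁ − τ₂)].
At t = 69.1: e^(−t/τ₁) = 0.0085902, e^(−t/τ₂) = 0.061518.
C₂ = 2.46·[1 − (14.526·0.0085902 − 24.781·0.061518)/(-10.255)] = 2.46·0.86352 = 2.1243 g/L.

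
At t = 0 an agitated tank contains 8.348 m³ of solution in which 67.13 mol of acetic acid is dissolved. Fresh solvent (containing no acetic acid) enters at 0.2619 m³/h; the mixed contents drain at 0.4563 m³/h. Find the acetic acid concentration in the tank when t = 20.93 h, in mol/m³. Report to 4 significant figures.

Total volume: dV/dt = Q_in − Q_out = -0.194400 m³/h, so V(t) = 8.348 − 0.194400 t and V(20.93) = 4.27921 m³.
Species balance (pure solvent in): dm/dt = −Q_out · m/V(t).
Separate: dm/m = −Q_out dt/V(t) ⇒ ln(m/m₀) = −(Q_out/(Q_in−Q_out)) ln(V/V₀).
m = m₀ (V₀/V)^(Q_out/(Q_in−Q_out)) = 67.13 × (8.348/4.27921)^(-2.34722) = 13.9865 mol.
C = m/V = 13.9865/4.27921 = 3.26847 mol/m³.

3.268 mol/m³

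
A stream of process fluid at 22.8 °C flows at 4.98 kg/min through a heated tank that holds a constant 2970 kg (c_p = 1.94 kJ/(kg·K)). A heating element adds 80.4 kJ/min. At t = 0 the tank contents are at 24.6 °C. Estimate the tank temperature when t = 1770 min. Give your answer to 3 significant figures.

M c_p dT/dt = ṁ c_p (T_in − T) + Q̇.
τ = M/ṁ = 596.39 min; T_ss = T_in + Q̇/(ṁ c_p) = 22.8 + 80.4/(4.98·1.94) = 31.122 °C.
This is linear first-order; T(t) = T_ss + (T₀ − T_ss) e^(−t/τ).
T(1770) = 31.122 + (-6.5219)·e^(−1770/596.39) = 31.122 + (-6.5219)·0.051412 = 30.787 °C.

30.8 °C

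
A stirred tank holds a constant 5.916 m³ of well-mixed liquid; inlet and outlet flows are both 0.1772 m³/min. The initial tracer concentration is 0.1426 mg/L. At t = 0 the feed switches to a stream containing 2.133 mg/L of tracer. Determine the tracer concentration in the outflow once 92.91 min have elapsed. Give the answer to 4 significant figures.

2.010 mg/L

Accumulation = in − out for the solute gives V dC/dt = Q(C_in − C).
Time constant τ = V/Q = 5.916/0.1772 = 33.3860 min.
C approaches C_in exponentially: C(t) = C_in + (C₀ − C_in) e^(−t/τ).
C(92.91) = 2.133 + (0.1426 − 2.133)·e^(−92.91/33.3860) = 2.133 + (-1.99040)·0.0618587 = 2.00988 mg/L.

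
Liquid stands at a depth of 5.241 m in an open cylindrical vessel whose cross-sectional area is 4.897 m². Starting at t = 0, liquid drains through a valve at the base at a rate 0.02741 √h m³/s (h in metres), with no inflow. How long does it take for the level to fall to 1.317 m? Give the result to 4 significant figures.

408.0 s

With no inflow, A dh/dt = −0.02741 √h.
This is separable: 2 d(√h)/dt = −0.02741/A, so √h = √h₀ − (0.02741/(2A)) t.
t = 2A(√h₀ − √h)/0.02741 = 2·4.897·(√5.241 − √1.317)/0.02741
  = 9.79400 × (2.28932 − 1.14761) / 0.02741 = 407.952 s.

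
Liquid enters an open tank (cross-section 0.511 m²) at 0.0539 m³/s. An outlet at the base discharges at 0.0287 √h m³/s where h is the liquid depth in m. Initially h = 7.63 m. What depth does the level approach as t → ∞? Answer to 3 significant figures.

3.53 m

A dh/dt = Q_in − 0.0287 √h. Steady state requires inflow = outflow:
Q_in = 0.0287 √h_ss ⇒ √h_ss = 0.0539/0.0287 = 1.8780.
h_ss = 1.8780² = 3.5271 m. (Since h₀ = 7.63 m > h_ss, the level will fall toward this value.)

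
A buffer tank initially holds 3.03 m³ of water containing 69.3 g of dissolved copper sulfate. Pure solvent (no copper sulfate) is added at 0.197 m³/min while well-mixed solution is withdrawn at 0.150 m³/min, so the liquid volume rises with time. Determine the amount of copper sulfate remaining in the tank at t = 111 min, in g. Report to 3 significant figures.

2.84 g

Total volume: dV/dt = Q_in − Q_out = 0.047000 m³/min, so V(t) = 3.03 + 0.047000 t and V(111) = 8.2470 m³.
Species balance (pure solvent in): dm/dt = −Q_out · m/V(t).
Separate: dm/m = −Q_out dt/V(t) ⇒ ln(m/m₀) = −(Q_out/(Q_in−Q_out)) ln(V/V₀).
m = m₀ (V₀/V)^(Q_out/(Q_in−Q_out)) = 69.3 × (3.03/8.2470)^(3.1915) = 2.8373 g.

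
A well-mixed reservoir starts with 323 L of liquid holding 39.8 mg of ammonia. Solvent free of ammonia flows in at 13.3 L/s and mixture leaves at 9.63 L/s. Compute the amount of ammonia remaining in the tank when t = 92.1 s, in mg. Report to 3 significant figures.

6.08 mg

Total volume: dV/dt = Q_in − Q_out = 3.6700 L/s, so V(t) = 323 + 3.6700 t and V(92.1) = 661.01 L.
Species balance (pure solvent in): dm/dt = −Q_out · m/V(t).
Separate: dm/m = −Q_out dt/V(t) ⇒ ln(m/m₀) = −(Q_out/(Q_in−Q_out)) ln(V/V₀).
m = m₀ (V₀/V)^(Q_out/(Q_in−Q_out)) = 39.8 × (323/661.01)^(2.6240) = 6.0788 mg.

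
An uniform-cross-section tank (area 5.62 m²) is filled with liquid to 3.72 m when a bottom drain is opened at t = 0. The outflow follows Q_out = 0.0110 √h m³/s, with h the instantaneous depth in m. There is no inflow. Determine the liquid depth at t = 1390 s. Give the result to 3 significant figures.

0.323 m

A dh/dt = −Q_out = −0.0110 √h.
Separate and integrate: 2(√h − √h₀) = −(0.0110/A) t.
√h = √3.72 − 0.0110·1390/(2·5.62) = 1.9287 − 1.3603 = 0.56841.
h = 0.56841² = 0.32309 m.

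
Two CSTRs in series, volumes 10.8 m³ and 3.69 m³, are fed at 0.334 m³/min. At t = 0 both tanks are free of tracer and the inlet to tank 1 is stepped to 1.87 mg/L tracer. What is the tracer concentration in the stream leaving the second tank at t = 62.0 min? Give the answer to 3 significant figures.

Each tank obeys Vᵢ dCᵢ/dt = Q(Cᵢ₋₁ − Cᵢ), so τᵢ = Vᵢ/Q.
τ₁ = 10.8/0.334 = 32.335 min; τ₂ = 3.69/0.334 = 11.048 min.
Solving the cascade with C₁(0)=C₂(0)=0 gives C₂(t) = C_in[1 − (τ₁ e^(−t/τ₁) − τ₂ e^(−t/τ₂))/(τ₁ − τ₂)].
At t = 62.0: e^(−t/τ₁) = 0.14699, e^(−t/τ₂) = 0.0036540.
C₂ = 1.87·[1 − (32.335·0.14699 − 11.048·0.0036540)/(21.287)] = 1.87·0.77862 = 1.4560 mg/L.

1.46 mg/L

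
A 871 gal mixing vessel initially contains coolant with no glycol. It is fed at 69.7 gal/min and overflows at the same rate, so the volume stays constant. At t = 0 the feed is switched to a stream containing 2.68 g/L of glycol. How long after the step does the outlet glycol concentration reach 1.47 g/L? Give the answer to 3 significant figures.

9.94 min

Accumulation = in − out for the solute gives V dC/dt = Q(C_in − C), so τ = V/Q = 12.496 min.
C(t) = C_in + (C₀ − C_in) e^(−t/τ). Set C = 1.47 and solve for t:
e^(−t/τ) = (C − C_in)/(C₀ − C_in) = (1.47 − 2.68)/(0 − 2.68) = 0.45149
t = −τ ln(…) = 12.496 × 0.79520 = 9.9371 min.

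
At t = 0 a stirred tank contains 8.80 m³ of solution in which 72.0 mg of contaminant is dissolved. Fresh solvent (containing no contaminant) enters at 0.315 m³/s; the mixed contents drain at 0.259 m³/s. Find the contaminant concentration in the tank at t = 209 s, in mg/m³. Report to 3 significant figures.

Total volume: dV/dt = Q_in − Q_out = 0.056000 m³/s, so V(t) = 8.80 + 0.056000 t and V(209) = 20.504 m³.
Solute balance: dm/dt = 0 − Q_out C = −Q_out m/V(t).
Separate: dm/m = −Q_out dt/V(t) ⇒ ln(m/m₀) = −(Q_out/(Q_in−Q_out)) ln(V/V₀).
m = m₀ (V₀/V)^(Q_out/(Q_in−Q_out)) = 72.0 × (8.80/20.504)^(4.6250) = 1.4398 mg.
C = m/V = 1.4398/20.504 = 0.070222 mg/m³.

0.0702 mg/m³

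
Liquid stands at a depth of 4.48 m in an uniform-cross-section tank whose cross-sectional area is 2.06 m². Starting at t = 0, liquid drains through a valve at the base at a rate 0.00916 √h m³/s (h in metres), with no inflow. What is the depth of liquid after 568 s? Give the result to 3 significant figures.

0.729 m

With no inflow, A dh/dt = −0.00916 √h.
This is separable: 2 d(√h)/dt = −0.00916/A, so √h = √h₀ − (0.00916/(2A)) t.
√h = √4.48 − 0.00916·568/(2·2.06) = 2.1166 − 1.2628 = 0.85377.
h = 0.85377² = 0.72892 m.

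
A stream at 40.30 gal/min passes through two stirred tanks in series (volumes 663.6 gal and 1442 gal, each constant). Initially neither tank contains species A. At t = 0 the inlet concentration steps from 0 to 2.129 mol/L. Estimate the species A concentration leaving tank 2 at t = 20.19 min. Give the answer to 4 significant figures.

0.4183 mol/L

Each tank obeys Vᵢ dCᵢ/dt = Q(Cᵢ₋₁ − Cᵢ), so τᵢ = Vᵢ/Q.
τ₁ = 663.6/40.30 = 16.4665 min; τ₂ = 1442/40.30 = 35.7816 min.
Solving the cascade with C₁(0)=C₂(0)=0 gives C₂(t) = C_in[1 − (τ₁ e^(−t/τ₁) − τ₂ e^(−t/τ₂))/(τ₁ − τ₂)].
At t = 20.19: e^(−t/τ₁) = 0.293427, e^(−t/τ₂) = 0.568783.
C₂ = 2.129·[1 − (16.4665·0.293427 − 35.7816·0.568783)/(-19.3151)] = 2.129·0.196471 = 0.418286 mol/L.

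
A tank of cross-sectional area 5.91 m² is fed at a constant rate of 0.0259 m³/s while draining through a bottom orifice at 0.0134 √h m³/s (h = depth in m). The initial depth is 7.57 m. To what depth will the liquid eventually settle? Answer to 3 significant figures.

3.74 m

Unsteady balance on liquid volume: A dh/dt = Q_in − 0.0134 √h. At steady state dh/dt = 0:
Q_in = 0.0134 √h_ss ⇒ √h_ss = 0.0259/0.0134 = 1.9328.
h_ss = 1.9328² = 3.7359 m. (Since h₀ = 7.57 m > h_ss, the level will fall toward this value.)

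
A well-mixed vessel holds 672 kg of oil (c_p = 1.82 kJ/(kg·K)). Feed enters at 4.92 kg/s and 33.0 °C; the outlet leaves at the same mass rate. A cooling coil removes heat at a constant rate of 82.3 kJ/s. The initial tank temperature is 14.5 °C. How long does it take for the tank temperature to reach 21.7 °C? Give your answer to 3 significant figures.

203 s

First-law balance (no shaft work): M c_p dT/dt = ṁ c_p (T_in − T) − 82.3.
τ = M/ṁ = 136.59 s; T_ss = T_in − Q̇/(ṁ c_p) = 23.809 °C.
T(t) = T_ss + (T₀ − T_ss) e^(−t/τ). Set T = 21.7:
e^(−t/τ) = (21.7 − 23.809)/(14.5 − 23.809) = 0.22655
t = −136.59 · ln(0.22655) = 202.80 s.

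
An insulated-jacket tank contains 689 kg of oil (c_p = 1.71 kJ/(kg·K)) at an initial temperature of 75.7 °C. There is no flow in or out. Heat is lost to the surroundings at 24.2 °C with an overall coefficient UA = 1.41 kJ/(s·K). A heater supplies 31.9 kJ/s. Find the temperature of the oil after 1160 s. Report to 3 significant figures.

Unsteady energy balance on the tank contents: M c_p dT/dt = −UA(T − T_amb) + Q̇.
dT/dt = (T_ss − T)/τ with T_ss = T_amb + Q̇/UA = 24.2 + 31.9/1.41 = 46.824 °C, τ = M c_p/UA = 689·1.71/1.41 = 835.60 s.
Solution: T(t) = T_ss + (T₀ − T_ss) e^(−t/τ).
T(1160) = 46.824 + (28.876)·0.24952 = 54.029 °C.

54.0 °C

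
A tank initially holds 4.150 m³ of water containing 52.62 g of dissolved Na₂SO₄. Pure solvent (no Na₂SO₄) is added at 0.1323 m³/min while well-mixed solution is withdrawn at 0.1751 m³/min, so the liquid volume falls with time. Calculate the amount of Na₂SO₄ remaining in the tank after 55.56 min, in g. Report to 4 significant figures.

Let m(t) be the amount of Na₂SO₄. Volume: V(t) = V₀ + (Q_in − Q_out) t = 4.150 − 0.0428000 t; V(55.56) = 1.77203 m³.
No Na₂SO₄ enters, so dm/dt = −Q_out · (m/V).
dm/m = −Q_out dt/(V₀ − 0.0428000 t); integrating gives ln(m/m₀) = −(Q_out/(Q_in−Q_out)) ln(V/V₀).
m = m₀ (V₀/V)^(Q_out/(Q_in−Q_out)) = 52.62 × (4.150/1.77203)^(-4.09112) = 1.61871 g.

1.619 g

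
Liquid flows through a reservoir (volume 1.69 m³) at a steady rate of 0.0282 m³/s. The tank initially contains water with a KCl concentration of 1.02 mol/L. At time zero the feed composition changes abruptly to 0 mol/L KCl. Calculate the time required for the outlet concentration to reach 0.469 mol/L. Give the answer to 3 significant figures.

Mass balance on the solute (V constant): V dC/dt = Q(C_in − C), so τ = V/Q = 59.929 s.
C(t) = C_in + (C₀ − C_in) e^(−t/τ). Set C = 0.469 and solve for t:
e^(−t/τ) = (C − C_in)/(C₀ − C_in) = (0.469 − 0)/(1.02 − 0) = 0.45980
t = −τ ln(…) = 59.929 × 0.77696 = 46.562 s.

46.6 s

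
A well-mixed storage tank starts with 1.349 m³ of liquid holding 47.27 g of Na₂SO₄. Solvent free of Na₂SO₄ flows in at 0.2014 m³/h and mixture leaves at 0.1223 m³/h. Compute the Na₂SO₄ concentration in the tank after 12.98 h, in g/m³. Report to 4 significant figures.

8.294 g/m³

Let m(t) be the amount of Na₂SO₄. Volume: V(t) = V₀ + (Q_in − Q_out) t = 1.349 + 0.0791000 t; V(12.98) = 2.37572 m³.
No Na₂SO₄ enters, so dm/dt = −Q_out · (m/V).
dm/m = −Q_out dt/(V₀ + 0.0791000 t); integrating gives ln(m/m₀) = −(Q_out/(Q_in−Q_out)) ln(V/V₀).
m = m₀ (V₀/V)^(Q_out/(Q_in−Q_out)) = 47.27 × (1.349/2.37572)^(1.54614) = 19.7047 g.
C = m/V = 19.7047/2.37572 = 8.29421 g/m³.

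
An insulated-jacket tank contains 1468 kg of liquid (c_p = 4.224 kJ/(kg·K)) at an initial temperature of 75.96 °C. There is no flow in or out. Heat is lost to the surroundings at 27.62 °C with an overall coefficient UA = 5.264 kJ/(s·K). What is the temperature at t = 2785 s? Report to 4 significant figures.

32.16 °C

Lumped-capacitance energy balance: M c_p dT/dt = UA(T_amb − T).
dT/dt = (T_ss − T)/τ with T_ss = T_amb = 27.6200 °C, τ = M c_p/UA = 1468·4.224/5.264 = 1177.97 s.
Integrating: T(t) = T_ss + (T₀ − T_ss) e^(−t/τ).
T(2785) = 27.6200 + (48.3400)·0.0940210 = 32.1650 °C.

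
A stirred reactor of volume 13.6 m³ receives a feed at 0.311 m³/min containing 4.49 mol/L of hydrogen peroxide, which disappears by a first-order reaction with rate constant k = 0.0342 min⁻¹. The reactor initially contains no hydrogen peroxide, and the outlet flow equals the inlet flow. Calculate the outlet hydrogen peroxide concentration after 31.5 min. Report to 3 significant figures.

Species balance: V dC/dt = Q C_in − Q C − k V C.
This is linear with rate a = Q/V + k = 0.057068 min⁻¹.
C_ss = Q C_in/(Q + kV) = 1.7992 mol/L; C(t) = C_ss + (C₀ − C_ss) e^(−a t).
C(31.5) = 1.7992 + (-1.7992)·e^(−0.057068·31.5) = 1.7992 + (-1.7992)·0.16569 = 1.5011 mol/L.

1.50 mol/L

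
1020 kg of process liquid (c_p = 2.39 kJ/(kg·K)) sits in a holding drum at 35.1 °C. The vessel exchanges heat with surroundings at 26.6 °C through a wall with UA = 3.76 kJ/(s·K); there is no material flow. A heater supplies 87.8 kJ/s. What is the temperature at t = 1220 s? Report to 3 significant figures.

First-law balance (no shaft work): M c_p dT/dt = −UA(T − T_amb) + Q̇.
dT/dt = (T_ss − T)/τ with T_ss = T_amb + Q̇/UA = 26.6 + 87.8/3.76 = 49.951 °C, τ = M c_p/UA = 1020·2.39/3.76 = 648.35 s.
Integrating: T(t) = T_ss + (T₀ − T_ss) e^(−t/τ).
T(1220) = 49.951 + (-14.851)·0.15233 = 47.689 °C.

47.7 °C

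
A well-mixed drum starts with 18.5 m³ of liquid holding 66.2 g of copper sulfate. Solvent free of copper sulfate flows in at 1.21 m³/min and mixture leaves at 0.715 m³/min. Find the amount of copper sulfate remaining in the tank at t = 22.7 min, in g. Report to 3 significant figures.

Total volume: dV/dt = Q_in − Q_out = 0.49500 m³/min, so V(t) = 18.5 + 0.49500 t and V(22.7) = 29.736 m³.
Species balance (pure solvent in): dm/dt = −Q_out · m/V(t).
dm/m = −Q_out dt/(V₀ + 0.49500 t); integrating gives ln(m/m₀) = −(Q_out/(Q_in−Q_out)) ln(V/V₀).
m = m₀ (V₀/V)^(Q_out/(Q_in−Q_out)) = 66.2 × (18.5/29.736)^(1.4444) = 33.353 g.

33.4 g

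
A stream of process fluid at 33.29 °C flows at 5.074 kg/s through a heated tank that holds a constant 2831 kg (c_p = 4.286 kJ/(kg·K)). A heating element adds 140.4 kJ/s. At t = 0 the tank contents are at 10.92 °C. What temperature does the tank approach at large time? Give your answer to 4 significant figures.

M c_p dT/dt = ṁ c_p (T_in − T) + Q̇.
At steady state dT/dt = 0 ⇒ T_ss = T_in + Q̇/(ṁ c_p) = 33.29 + 140.4/(5.074·4.286) = 39.7460 °C.

39.75 °C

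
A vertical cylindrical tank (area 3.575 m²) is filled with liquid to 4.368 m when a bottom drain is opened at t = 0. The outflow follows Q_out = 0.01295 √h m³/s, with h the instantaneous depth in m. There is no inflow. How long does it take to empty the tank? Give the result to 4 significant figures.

With no inflow, A dh/dt = −0.01295 √h.
This is separable: 2 d(√h)/dt = −0.01295/A, so √h = √h₀ − (0.01295/(2A)) t.
Set h = 0: 2√h₀ = (0.01295/A) t_empty ⇒ t_empty = 2A√h₀/0.01295.
t_empty = 2·3.575·√4.368/0.01295 = 7.15000·2.08998/0.01295 = 1153.93 s.

1154 s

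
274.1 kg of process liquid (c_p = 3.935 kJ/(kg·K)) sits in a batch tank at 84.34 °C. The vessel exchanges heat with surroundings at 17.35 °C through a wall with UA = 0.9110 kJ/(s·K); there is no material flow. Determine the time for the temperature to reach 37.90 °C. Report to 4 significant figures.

M c_p dT/dt = −UA(T − T_amb).
τ = M c_p/UA = 1183.96 s; T_ss = T_amb = 17.3500 °C.
T(t) = T_ss + (T₀ − T_ss)e^(−t/τ); set T = 37.90:
t = −τ ln[(T − T_ss)/(T₀ − T_ss)] = −1183.96 · ln(0.306762) = 1399.06 s.

1399 s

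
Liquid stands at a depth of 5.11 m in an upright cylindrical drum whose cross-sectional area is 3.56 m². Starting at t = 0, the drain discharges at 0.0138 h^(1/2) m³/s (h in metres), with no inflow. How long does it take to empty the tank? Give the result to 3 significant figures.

1170 s

With no inflow, A dh/dt = −0.0138 √h.
Separate and integrate: 2(√h − √h₀) = −(0.0138/A) t.
Set h = 0: 2√h₀ = (0.0138/A) t_empty ⇒ t_empty = 2A√h₀/0.0138.
t_empty = 2·3.56·√5.11/0.0138 = 7.1200·2.2605/0.0138 = 1166.3 s.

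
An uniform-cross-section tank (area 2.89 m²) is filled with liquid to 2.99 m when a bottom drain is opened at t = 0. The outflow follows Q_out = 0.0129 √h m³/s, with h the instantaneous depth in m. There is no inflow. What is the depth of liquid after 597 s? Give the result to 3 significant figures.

0.157 m

A dh/dt = −Q_out = −0.0129 √h.
∫ h^(−1/2) dh = −(0.0129/A) ∫ dt, giving 2√h = 2√h₀ − (0.0129/A) t.
√h = √2.99 − 0.0129·597/(2·2.89) = 1.7292 − 1.3324 = 0.39676.
h = 0.39676² = 0.15742 m.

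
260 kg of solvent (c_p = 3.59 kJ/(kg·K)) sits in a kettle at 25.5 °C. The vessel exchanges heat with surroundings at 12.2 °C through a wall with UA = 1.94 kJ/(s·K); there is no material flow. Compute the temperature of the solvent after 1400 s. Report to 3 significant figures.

Energy balance: M c_p dT/dt = −UA(T − T_amb).
dT/dt = (T_ss − T)/τ with T_ss = T_amb = 12.200 °C, τ = M c_p/UA = 260·3.59/1.94 = 481.13 s.
Integrating: T(t) = T_ss + (T₀ − T_ss) e^(−t/τ).
T(1400) = 12.200 + (13.300)·0.054487 = 12.925 °C.

12.9 °C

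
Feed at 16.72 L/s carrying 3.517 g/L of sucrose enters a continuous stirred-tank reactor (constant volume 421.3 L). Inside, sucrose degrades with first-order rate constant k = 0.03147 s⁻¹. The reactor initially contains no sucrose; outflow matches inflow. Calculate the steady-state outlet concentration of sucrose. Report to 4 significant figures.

Species balance: V dC/dt = Q C_in − Q C − k V C.
At steady state: 0 = Q C_in − (Q + kV) C_ss, so C_ss = Q C_in/(Q + kV).
C_ss = 16.72·3.517/(16.72 + 0.03147·421.3) = 58.8042/29.9783 = 1.96156 g/L.

1.962 g/L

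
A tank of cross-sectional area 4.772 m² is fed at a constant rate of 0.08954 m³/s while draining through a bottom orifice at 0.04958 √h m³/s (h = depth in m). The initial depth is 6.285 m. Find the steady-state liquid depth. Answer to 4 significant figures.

Unsteady balance on liquid volume: A dh/dt = Q_in − 0.04958 √h. At steady state dh/dt = 0:
Q_in = 0.04958 √h_ss ⇒ √h_ss = 0.08954/0.04958 = 1.80597.
h_ss = 1.80597² = 3.26153 m. (Since h₀ = 6.285 m > h_ss, the level will fall toward this value.)

3.262 m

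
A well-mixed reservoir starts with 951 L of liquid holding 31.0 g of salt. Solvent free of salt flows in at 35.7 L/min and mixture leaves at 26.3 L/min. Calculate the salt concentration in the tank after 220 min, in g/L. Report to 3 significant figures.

0.000405 g/L

Let m(t) be the amount of salt. Volume: V(t) = V₀ + (Q_in − Q_out) t = 951 + 9.4000 t; V(220) = 3019.0 L.
Solute balance: dm/dt = 0 − Q_out C = −Q_out m/V(t).
dm/m = −Q_out dt/(V₀ + 9.4000 t); integrating gives ln(m/m₀) = −(Q_out/(Q_in−Q_out)) ln(V/V₀).
m = m₀ (V₀/V)^(Q_out/(Q_in−Q_out)) = 31.0 × (951/3019.0)^(2.7979) = 1.2238 g.
C = m/V = 1.2238/3019.0 = 0.00040537 g/L.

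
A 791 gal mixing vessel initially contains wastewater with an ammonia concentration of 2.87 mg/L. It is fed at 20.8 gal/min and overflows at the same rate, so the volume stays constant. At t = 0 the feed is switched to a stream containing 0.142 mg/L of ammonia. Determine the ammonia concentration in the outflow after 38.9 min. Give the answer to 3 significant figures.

Unsteady species balance (constant V, well mixed): V dC/dt = Q(C_in − C).
Time constant τ = V/Q = 791/20.8 = 38.029 min.
This is linear first-order; C(t) = C_in + (C₀ − C_in) e^(−t/τ).
C(38.9) = 0.142 + (2.87 − 0.142)·e^(−38.9/38.029) = 0.142 + (2.7280)·0.35955 = 1.1228 mg/L.

1.12 mg/L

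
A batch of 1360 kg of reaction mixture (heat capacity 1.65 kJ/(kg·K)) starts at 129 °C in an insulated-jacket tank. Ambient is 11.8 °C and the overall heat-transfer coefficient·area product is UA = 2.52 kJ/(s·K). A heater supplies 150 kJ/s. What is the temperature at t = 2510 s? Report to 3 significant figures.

Energy balance: M c_p dT/dt = −UA(T − T_amb) + Q̇.
dT/dt = (T_ss − T)/τ with T_ss = T_amb + Q̇/UA = 11.8 + 150/2.52 = 71.324 °C, τ = M c_p/UA = 1360·1.65/2.52 = 890.48 s.
Integrating: T(t) = T_ss + (T₀ − T_ss) e^(−t/τ).
T(2510) = 71.324 + (57.676)·0.059682 = 74.766 °C.

74.8 °C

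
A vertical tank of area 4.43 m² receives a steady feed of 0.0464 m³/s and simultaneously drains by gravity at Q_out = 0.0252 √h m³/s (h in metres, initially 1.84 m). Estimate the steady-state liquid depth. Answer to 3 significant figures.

Mass balance (ρ constant): A dh/dt = Q_in − 0.0252 √h. At steady state dh/dt = 0:
Q_in = 0.0252 √h_ss ⇒ √h_ss = 0.0464/0.0252 = 1.8413.
h_ss = 1.8413² = 3.3903 m. (Since h₀ = 1.84 m < h_ss, the level will rise toward this value.)

3.39 m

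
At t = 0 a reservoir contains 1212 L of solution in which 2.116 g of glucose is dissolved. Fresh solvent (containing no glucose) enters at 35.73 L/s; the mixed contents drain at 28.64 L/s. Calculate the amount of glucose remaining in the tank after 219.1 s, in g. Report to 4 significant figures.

Total volume: dV/dt = Q_in − Q_out = 7.09000 L/s, so V(t) = 1212 + 7.09000 t and V(219.1) = 2765.42 L.
Solute balance: dm/dt = 0 − Q_out C = −Q_out m/V(t).
Separate: dm/m = −Q_out dt/V(t) ⇒ ln(m/m₀) = −(Q_out/(Q_in−Q_out)) ln(V/V₀).
m = m₀ (V₀/V)^(Q_out/(Q_in−Q_out)) = 2.116 × (1212/2765.42)^(4.03949) = 0.0755673 g.

0.07557 g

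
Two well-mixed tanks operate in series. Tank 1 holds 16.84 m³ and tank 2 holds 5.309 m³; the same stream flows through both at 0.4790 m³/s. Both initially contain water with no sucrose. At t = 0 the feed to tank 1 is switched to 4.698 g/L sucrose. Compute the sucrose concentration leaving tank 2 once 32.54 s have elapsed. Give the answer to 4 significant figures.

2.094 g/L

Species balance on tank i: dCᵢ/dt = (Cᵢ₋₁ − Cᵢ)/τᵢ with τᵢ = Vᵢ/Q.
τ₁ = 16.84/0.4790 = 35.1566 s; τ₂ = 5.309/0.4790 = 11.0835 s.
Tank 1: C₁ = C_in(1 − e^(−t/τ₁)). Tank 2 (τ₁ ≠ τ₂): C₂ = C_in[1 − (τ₁ e^(−t/τ₁) − τ₂ e^(−t/τ₂))/(τ₁ − τ₂)].
At t = 32.54: e^(−t/τ₁) = 0.396304, e^(−t/τ₂) = 0.0530833.
C₂ = 4.698·[1 − (35.1566·0.396304 − 11.0835·0.0530833)/(24.0731)] = 4.698·0.445673 = 2.09377 g/L.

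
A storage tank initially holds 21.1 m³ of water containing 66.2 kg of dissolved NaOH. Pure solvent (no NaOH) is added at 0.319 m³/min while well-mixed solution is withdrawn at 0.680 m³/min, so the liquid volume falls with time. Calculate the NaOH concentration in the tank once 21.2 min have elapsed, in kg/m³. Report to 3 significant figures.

2.11 kg/m³

Let m(t) be the amount of NaOH. Volume: V(t) = V₀ + (Q_in − Q_out) t = 21.1 − 0.36100 t; V(21.2) = 13.447 m³.
No NaOH enters, so dm/dt = −Q_out · (m/V).
Separate: dm/m = −Q_out dt/V(t) ⇒ ln(m/m₀) = −(Q_out/(Q_in−Q_out)) ln(V/V₀).
m = m₀ (V₀/V)^(Q_out/(Q_in−Q_out)) = 66.2 × (21.1/13.447)^(-1.8837) = 28.333 kg.
C = m/V = 28.333/13.447 = 2.1071 kg/m³.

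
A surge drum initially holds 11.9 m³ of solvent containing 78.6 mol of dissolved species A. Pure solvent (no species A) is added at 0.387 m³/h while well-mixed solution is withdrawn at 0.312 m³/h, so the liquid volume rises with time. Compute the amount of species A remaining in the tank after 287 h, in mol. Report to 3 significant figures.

1.07 mol

Total volume: dV/dt = Q_in − Q_out = 0.075000 m³/h, so V(t) = 11.9 + 0.075000 t and V(287) = 33.425 m³.
No species A enters, so dm/dt = −Q_out · (m/V).
dm/m = −Q_out dt/(V₀ + 0.075000 t); integrating gives ln(m/m₀) = −(Q_out/(Q_in−Q_out)) ln(V/V₀).
m = m₀ (V₀/V)^(Q_out/(Q_in−Q_out)) = 78.6 × (11.9/33.425)^(4.1600) = 1.0704 mol.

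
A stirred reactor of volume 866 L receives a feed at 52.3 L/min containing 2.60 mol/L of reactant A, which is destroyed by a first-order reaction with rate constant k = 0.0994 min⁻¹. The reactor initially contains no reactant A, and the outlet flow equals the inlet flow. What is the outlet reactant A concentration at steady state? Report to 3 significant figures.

0.983 mol/L

Accumulation = in − out − consumed: V dC/dt = Q C_in − Q C − k V C.
At steady state: 0 = Q C_in − (Q + kV) C_ss, so C_ss = Q C_in/(Q + kV).
C_ss = 52.3·2.60/(52.3 + 0.0994·866) = 135.98/138.38 = 0.98265 mol/L.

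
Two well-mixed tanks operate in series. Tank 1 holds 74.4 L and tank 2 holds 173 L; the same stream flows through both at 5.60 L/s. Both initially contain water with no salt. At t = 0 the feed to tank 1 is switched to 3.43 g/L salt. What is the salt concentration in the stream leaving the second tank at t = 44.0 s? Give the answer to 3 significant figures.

2.08 g/L

Each tank obeys Vᵢ dCᵢ/dt = Q(Cᵢ₋₁ − Cᵢ), so τᵢ = Vᵢ/Q.
τ₁ = 74.4/5.60 = 13.286 s; τ₂ = 173/5.60 = 30.893 s.
Solving the cascade with C₁(0)=C₂(0)=0 gives C₂(t) = C_in[1 − (τ₁ e^(−t/τ₁) − τ₂ e^(−t/τ₂))/(τ₁ − τ₂)].
At t = 44.0: e^(−t/τ₁) = 0.036449, e^(−t/τ₂) = 0.24068.
C₂ = 3.43·[1 − (13.286·0.036449 − 30.893·0.24068)/(-17.607)] = 3.43·0.60521 = 2.0759 g/L.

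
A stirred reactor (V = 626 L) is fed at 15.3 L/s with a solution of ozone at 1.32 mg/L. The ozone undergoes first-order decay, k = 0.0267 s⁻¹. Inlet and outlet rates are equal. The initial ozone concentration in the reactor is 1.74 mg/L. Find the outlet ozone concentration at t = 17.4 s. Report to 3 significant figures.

Accumulation = in − out − consumed: V dC/dt = Q C_in − Q C − k V C.
This is linear with rate a = Q/V + k = 0.051141 s⁻¹.
C_ss = Q C_in/(Q + kV) = 0.63085 mg/L; C(t) = C_ss + (C₀ − C_ss) e^(−a t).
C(17.4) = 0.63085 + (1.1092)·e^(−0.051141·17.4) = 0.63085 + (1.1092)·0.41072 = 1.0864 mg/L.

1.09 mg/L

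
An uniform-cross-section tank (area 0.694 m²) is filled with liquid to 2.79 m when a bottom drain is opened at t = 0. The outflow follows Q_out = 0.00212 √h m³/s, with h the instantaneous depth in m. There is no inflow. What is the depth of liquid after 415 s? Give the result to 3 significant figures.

1.07 m

With no inflow, A dh/dt = −0.00212 √h.
∫ h^(−1/2) dh = −(0.00212/A) ∫ dt, giving 2√h = 2√h₀ − (0.00212/A) t.
√h = √2.79 − 0.00212·415/(2·0.694) = 1.6703 − 0.63386 = 1.0365.
h = 1.0365² = 1.0743 m.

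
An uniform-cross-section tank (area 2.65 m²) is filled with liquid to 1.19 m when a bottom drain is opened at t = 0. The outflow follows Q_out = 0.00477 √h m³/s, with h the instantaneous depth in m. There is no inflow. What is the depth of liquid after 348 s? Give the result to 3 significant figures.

Accumulation of liquid (constant cross-section A): A dh/dt = −0.00477 √h.
This is separable: 2 d(√h)/dt = −0.00477/A, so √h = √h₀ − (0.00477/(2A)) t.
√h = √1.19 − 0.00477·348/(2·2.65) = 1.0909 − 0.31320 = 0.77767.
h = 0.77767² = 0.60477 m.

0.605 m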